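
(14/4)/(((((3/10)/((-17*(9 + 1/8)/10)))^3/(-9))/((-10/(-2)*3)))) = 66893418235/1024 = 65325603.75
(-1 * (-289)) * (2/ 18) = 289/ 9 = 32.11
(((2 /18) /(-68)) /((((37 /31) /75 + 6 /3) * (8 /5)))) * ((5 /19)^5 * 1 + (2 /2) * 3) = -14398380125 /9470068426608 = -0.00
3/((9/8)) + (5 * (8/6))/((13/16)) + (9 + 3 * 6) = 1477/39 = 37.87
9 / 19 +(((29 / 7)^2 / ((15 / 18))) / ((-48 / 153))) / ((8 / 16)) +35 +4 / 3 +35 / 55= -57670511 / 614460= -93.86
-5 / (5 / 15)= -15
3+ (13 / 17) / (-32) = 1619 / 544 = 2.98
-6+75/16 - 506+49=-458.31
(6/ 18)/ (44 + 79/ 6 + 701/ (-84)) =28/ 4101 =0.01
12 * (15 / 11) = 180 / 11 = 16.36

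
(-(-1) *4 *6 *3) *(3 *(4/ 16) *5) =270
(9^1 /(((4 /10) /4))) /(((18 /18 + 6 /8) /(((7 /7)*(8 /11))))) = 2880 /77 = 37.40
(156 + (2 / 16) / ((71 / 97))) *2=88705 / 284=312.34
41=41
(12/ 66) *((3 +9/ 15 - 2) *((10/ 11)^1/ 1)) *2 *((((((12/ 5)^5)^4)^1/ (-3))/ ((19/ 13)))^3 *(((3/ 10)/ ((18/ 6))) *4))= -586882318382968545191905912461127868258857447676558221175199218270208/ 3599286667321788257822845480404794216156005859375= -163055175268844265249.84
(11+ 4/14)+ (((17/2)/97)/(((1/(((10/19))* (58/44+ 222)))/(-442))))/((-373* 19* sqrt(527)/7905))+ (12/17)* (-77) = -5125/119+ 1384360575* sqrt(527)/143674751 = 178.13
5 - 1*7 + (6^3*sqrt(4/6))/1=-2 + 72*sqrt(6)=174.36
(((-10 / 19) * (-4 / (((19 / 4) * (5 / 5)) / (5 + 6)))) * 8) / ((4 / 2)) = 7040 / 361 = 19.50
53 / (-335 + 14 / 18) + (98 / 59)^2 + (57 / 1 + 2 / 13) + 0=59.75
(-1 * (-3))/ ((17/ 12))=36/ 17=2.12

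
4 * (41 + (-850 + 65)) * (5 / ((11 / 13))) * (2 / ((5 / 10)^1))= -773760 / 11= -70341.82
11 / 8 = 1.38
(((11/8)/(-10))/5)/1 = -11/400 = -0.03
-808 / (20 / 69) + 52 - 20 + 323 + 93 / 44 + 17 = -530967 / 220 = -2413.49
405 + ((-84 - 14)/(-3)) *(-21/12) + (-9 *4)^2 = 1643.83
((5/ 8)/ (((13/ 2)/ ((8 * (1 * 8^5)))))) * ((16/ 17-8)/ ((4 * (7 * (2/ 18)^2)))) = -796262400/ 1547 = -514713.90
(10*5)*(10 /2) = 250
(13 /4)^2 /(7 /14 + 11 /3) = 2.54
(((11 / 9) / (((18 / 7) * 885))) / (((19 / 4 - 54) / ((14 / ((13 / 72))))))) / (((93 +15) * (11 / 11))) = -4312 / 550755855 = -0.00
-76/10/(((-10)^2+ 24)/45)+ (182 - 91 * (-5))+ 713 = 83529/62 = 1347.24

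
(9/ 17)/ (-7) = -9/ 119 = -0.08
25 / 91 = 0.27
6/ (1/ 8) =48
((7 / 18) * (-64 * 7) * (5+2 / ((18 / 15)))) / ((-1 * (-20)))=-1568 / 27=-58.07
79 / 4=19.75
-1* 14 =-14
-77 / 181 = -0.43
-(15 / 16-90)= 1425 / 16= 89.06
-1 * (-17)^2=-289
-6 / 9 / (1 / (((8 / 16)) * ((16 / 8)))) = -2 / 3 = -0.67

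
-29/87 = -1/3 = -0.33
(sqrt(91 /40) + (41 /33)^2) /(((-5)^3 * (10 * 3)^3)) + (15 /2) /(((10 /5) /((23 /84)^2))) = 405056294173 /1440747000000 -sqrt(910) /67500000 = 0.28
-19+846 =827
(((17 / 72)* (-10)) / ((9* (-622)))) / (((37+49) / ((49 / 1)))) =4165 / 17331408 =0.00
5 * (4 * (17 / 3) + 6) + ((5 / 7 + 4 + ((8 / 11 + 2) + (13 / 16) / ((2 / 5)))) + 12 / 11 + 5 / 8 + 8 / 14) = 1146451 / 7392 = 155.09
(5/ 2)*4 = 10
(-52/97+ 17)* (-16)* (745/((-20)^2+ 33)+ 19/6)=-162216872/126003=-1287.40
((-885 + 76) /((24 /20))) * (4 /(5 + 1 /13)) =-52585 /99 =-531.16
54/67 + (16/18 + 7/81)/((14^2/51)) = 375749/354564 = 1.06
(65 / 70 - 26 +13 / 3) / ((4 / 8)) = -871 / 21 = -41.48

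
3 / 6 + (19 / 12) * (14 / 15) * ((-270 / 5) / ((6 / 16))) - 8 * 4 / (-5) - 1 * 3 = -2089 / 10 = -208.90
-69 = -69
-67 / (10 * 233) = -0.03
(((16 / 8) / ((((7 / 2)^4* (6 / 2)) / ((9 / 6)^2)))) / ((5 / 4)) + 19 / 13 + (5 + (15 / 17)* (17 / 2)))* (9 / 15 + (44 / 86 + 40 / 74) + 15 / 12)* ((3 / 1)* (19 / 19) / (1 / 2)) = 1207984919751 / 4965988300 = 243.25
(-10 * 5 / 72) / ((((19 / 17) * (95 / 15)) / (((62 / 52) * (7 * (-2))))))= 92225 / 56316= 1.64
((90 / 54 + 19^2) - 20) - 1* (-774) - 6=3332 / 3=1110.67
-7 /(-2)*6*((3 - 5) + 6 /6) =-21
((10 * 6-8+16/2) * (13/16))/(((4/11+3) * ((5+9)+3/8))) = 858/851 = 1.01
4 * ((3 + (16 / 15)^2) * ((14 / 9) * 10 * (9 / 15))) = 104272 / 675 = 154.48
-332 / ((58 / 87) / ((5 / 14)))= -1245 / 7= -177.86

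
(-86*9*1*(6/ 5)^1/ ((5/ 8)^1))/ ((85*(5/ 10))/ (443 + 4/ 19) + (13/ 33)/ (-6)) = -5162140368/ 105025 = -49151.54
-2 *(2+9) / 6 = -11 / 3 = -3.67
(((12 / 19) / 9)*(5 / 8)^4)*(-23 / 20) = -2875 / 233472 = -0.01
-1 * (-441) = 441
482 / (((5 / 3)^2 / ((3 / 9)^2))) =482 / 25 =19.28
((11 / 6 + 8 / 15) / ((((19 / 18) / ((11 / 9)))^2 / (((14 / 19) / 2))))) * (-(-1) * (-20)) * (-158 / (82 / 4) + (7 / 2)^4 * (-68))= 201430204514 / 843657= 238758.41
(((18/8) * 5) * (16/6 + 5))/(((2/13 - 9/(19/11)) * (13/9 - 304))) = 766935/13604108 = 0.06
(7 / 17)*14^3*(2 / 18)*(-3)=-19208 / 51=-376.63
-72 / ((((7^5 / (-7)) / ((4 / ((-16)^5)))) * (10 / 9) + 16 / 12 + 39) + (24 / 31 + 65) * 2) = -20088 / 195116448595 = -0.00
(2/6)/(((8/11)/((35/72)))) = 385/1728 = 0.22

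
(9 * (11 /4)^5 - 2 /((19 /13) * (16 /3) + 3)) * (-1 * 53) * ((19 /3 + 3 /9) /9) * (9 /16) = -53895909085 /1724416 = -31254.59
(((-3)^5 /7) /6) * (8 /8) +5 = -11 /14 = -0.79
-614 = -614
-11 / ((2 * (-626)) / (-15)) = -165 / 1252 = -0.13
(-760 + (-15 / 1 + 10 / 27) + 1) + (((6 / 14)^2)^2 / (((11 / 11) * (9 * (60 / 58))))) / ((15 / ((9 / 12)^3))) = -160486660459 / 207446400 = -773.63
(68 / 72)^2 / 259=289 / 83916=0.00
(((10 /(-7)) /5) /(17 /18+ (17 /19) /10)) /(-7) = 855 /21658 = 0.04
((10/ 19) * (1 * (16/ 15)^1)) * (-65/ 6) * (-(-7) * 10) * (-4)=291200/ 171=1702.92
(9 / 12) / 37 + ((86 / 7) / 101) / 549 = 1177157 / 57445164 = 0.02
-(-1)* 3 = 3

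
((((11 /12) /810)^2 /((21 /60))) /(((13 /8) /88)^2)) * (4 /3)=14992384 /1047824505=0.01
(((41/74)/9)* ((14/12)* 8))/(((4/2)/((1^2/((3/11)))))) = 3157/2997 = 1.05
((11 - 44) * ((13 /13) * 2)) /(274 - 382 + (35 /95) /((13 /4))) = 8151 /13324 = 0.61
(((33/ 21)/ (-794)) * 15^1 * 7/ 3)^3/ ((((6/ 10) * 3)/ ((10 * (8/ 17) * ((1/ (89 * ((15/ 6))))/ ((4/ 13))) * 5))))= -0.00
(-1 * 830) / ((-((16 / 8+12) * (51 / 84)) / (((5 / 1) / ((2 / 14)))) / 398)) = 23123800 / 17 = 1360223.53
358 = 358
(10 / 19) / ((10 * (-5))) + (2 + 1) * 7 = 1994 / 95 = 20.99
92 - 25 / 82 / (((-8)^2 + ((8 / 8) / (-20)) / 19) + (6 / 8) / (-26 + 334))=28252842564 / 307112017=92.00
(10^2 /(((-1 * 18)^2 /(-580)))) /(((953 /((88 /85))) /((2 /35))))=-102080 /9185967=-0.01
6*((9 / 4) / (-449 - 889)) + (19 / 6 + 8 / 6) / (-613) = -9531 / 546796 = -0.02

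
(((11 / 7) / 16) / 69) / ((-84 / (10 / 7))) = -55 / 2272032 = -0.00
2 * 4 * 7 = 56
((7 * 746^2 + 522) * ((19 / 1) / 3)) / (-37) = -74026546 / 111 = -666905.82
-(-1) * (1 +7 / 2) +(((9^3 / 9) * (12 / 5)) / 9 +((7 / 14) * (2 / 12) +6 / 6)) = 1631 / 60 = 27.18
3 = 3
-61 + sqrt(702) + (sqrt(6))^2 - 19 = -74 + 3 * sqrt(78) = -47.50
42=42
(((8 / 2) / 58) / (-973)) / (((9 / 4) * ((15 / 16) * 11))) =-128 / 41902245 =-0.00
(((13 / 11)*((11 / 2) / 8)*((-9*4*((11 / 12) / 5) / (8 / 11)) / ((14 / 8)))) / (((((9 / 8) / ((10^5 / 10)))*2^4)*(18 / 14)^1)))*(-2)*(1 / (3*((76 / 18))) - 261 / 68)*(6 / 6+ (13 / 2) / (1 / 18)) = -18781816625 / 11628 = -1615223.31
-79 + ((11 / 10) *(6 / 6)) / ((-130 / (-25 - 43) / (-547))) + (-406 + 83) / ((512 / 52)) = -17744067 / 41600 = -426.54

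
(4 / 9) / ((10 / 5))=2 / 9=0.22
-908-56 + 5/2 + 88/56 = -13439/14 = -959.93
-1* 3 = -3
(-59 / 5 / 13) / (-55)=59 / 3575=0.02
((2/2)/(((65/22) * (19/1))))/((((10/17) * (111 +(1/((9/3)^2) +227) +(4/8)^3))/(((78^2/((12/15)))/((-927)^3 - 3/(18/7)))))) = -9451728/11057743903794175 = -0.00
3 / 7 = 0.43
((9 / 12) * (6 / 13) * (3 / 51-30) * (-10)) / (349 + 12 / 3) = 0.29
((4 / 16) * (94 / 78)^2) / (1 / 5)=11045 / 6084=1.82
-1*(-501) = 501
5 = 5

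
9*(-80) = -720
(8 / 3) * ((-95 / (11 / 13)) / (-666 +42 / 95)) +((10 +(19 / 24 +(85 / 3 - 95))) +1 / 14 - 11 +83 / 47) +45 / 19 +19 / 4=-1499129648713 / 26085723048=-57.47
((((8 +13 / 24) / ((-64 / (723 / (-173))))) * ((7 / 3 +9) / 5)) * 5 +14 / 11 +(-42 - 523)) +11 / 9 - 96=-2859507091 / 4384512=-652.18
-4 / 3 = -1.33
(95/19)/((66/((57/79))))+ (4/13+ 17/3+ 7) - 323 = -21010453/67782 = -309.97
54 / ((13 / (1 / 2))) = 27 / 13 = 2.08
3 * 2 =6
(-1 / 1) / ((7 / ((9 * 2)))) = -18 / 7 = -2.57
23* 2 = 46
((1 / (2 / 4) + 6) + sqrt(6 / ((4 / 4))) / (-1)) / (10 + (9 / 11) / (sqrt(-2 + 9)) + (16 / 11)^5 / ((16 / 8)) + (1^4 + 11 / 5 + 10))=-120082437550460*sqrt(6) / 3176396761305127 -4244305843800*sqrt(7) / 3176396761305127 + 530538230475*sqrt(42) / 3176396761305127 + 960659500403680 / 3176396761305127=0.21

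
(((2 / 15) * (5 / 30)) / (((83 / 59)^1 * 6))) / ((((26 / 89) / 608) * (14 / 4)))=1596304 / 1019655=1.57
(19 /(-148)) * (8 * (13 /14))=-247 /259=-0.95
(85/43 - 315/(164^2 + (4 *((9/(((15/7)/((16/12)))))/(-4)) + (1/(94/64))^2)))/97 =0.02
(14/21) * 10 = 20/3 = 6.67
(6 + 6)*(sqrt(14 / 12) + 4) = 2*sqrt(42) + 48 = 60.96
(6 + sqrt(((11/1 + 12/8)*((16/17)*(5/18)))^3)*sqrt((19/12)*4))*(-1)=-5000*sqrt(4845)/23409 -6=-20.87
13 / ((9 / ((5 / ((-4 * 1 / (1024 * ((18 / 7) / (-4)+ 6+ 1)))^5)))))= -12471343410434885550080 / 151263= -82448076597944543.94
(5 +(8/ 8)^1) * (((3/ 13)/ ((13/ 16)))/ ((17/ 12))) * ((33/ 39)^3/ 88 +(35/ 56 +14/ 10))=2.44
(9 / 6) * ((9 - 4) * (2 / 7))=15 / 7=2.14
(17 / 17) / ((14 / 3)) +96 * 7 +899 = 21997 / 14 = 1571.21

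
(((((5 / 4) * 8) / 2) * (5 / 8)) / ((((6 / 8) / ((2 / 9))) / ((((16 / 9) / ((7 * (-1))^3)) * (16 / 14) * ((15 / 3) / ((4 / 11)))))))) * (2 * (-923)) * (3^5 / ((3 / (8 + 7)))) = 406120000 / 2401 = 169146.19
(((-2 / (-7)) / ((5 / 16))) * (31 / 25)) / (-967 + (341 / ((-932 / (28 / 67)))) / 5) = -3871528 / 3302318775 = -0.00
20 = 20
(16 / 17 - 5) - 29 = -33.06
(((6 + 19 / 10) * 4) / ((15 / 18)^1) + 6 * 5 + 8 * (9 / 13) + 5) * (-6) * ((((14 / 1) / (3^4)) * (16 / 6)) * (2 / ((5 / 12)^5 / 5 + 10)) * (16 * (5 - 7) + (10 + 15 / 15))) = 911.05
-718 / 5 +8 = -678 / 5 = -135.60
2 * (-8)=-16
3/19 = 0.16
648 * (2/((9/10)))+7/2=1443.50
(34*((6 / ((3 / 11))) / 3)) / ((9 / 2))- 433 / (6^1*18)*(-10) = 191 / 2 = 95.50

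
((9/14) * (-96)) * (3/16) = -11.57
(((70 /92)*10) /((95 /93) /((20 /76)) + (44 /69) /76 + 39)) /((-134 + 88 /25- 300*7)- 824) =-2576875 /44368791038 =-0.00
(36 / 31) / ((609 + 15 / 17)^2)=289 / 92565504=0.00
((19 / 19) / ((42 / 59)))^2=3481 / 1764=1.97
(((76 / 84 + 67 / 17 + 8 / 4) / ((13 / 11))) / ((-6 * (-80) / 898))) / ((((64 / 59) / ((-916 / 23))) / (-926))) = 1452129569869 / 3941280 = 368441.11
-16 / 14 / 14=-4 / 49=-0.08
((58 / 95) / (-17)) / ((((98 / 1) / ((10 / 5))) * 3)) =-58 / 237405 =-0.00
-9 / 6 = -1.50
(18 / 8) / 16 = 9 / 64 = 0.14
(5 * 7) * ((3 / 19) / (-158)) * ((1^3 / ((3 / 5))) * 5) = -875 / 3002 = -0.29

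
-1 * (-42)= 42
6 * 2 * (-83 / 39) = -25.54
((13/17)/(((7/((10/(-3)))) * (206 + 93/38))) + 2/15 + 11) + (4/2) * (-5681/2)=-26722061484/4712995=-5669.87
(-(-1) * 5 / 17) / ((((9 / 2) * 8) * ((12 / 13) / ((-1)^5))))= -65 / 7344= -0.01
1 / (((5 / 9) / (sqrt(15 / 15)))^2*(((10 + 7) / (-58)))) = -4698 / 425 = -11.05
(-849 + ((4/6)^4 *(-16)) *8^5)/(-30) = 8457377/2430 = 3480.40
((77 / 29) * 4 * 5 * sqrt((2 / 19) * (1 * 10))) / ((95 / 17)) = 10472 * sqrt(95) / 10469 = 9.75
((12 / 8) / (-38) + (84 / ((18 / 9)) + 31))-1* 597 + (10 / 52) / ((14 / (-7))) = -524.14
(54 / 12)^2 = 81 / 4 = 20.25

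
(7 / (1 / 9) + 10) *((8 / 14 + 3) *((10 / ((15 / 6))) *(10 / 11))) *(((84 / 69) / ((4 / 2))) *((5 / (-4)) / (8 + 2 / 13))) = -1186250 / 13409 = -88.47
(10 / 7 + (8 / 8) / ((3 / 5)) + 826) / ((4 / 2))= 17411 / 42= 414.55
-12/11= -1.09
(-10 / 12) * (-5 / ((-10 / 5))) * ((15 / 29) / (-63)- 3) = 11450 / 1827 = 6.27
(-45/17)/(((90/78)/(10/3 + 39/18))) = -12.62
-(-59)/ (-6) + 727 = 717.17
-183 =-183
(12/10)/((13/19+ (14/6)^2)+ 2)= 513/3475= 0.15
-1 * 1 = -1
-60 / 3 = -20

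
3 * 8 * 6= 144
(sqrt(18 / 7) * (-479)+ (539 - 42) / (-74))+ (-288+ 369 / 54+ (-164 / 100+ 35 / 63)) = -1437 * sqrt(14) / 7 - 2405653 / 8325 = -1057.08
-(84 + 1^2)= -85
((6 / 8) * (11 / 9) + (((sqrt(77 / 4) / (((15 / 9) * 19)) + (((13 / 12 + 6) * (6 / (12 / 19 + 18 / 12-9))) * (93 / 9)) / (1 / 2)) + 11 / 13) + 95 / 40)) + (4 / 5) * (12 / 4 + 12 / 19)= -934798823 / 7736040 + 3 * sqrt(77) / 190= -120.70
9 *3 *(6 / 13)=162 / 13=12.46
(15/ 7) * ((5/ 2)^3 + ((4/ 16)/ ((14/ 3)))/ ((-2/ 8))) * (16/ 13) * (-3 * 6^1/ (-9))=51780/ 637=81.29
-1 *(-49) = 49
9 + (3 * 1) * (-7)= -12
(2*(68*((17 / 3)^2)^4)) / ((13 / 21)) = 6640921083832 / 28431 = 233580285.04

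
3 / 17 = 0.18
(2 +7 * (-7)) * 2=-94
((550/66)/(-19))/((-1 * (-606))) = -25/34542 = -0.00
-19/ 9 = -2.11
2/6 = 1/3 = 0.33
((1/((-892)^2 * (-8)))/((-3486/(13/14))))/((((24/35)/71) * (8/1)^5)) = 4615/34901030546178048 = 0.00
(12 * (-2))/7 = -24/7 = -3.43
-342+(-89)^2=7579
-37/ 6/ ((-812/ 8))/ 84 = 37/ 51156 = 0.00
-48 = -48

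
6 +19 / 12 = 7.58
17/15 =1.13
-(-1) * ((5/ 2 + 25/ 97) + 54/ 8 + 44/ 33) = 12619/ 1164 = 10.84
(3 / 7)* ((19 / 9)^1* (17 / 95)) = 17 / 105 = 0.16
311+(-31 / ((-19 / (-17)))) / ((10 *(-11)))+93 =844887 / 2090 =404.25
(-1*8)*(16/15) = -8.53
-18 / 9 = -2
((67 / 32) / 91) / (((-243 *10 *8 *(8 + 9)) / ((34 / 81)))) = -67 / 2292675840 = -0.00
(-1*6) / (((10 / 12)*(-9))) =0.80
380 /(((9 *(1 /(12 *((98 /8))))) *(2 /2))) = 18620 /3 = 6206.67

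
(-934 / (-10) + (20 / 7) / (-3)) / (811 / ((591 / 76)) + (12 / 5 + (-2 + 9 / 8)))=0.87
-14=-14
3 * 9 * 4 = 108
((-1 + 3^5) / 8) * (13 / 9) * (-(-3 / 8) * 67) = 105391 / 96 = 1097.82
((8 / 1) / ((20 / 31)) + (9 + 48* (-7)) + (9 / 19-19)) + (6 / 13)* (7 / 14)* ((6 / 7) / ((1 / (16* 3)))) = -2797797 / 8645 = -323.63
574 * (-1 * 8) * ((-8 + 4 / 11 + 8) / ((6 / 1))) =-9184 / 33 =-278.30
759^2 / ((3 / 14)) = 2688378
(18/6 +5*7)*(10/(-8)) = -95/2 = -47.50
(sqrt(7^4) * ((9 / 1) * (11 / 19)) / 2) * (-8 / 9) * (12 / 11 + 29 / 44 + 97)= -212905 / 19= -11205.53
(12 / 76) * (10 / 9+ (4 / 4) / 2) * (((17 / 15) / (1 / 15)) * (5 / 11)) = 2465 / 1254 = 1.97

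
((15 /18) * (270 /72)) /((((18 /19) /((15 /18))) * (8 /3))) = 2375 /2304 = 1.03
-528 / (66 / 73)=-584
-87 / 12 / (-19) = 29 / 76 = 0.38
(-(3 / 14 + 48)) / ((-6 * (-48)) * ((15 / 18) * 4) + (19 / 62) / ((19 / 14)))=-20925 / 416738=-0.05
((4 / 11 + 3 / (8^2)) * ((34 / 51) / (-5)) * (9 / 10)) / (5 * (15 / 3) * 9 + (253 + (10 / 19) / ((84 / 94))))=-345933 / 3360843200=-0.00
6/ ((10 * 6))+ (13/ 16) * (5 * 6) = 979/ 40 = 24.48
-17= -17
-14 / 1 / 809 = -14 / 809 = -0.02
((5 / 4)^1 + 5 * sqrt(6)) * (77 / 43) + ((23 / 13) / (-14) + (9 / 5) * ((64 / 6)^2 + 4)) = 385 * sqrt(6) / 43 + 3351281 / 15652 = 236.04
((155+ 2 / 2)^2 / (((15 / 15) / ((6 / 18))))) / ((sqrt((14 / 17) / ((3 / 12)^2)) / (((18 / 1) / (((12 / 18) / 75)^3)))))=51975421875 * sqrt(238) / 14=57274125387.37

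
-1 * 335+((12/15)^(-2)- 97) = -6887/16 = -430.44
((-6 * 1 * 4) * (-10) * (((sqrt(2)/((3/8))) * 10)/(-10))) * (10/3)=-3016.99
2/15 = 0.13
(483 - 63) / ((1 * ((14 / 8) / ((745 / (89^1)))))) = 178800 / 89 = 2008.99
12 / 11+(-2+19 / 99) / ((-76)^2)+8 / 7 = 8939995 / 4002768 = 2.23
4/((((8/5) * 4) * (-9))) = -5/72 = -0.07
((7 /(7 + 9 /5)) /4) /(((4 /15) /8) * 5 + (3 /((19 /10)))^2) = 5415 /72424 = 0.07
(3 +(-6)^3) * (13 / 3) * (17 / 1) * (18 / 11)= -282438 / 11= -25676.18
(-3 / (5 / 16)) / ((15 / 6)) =-3.84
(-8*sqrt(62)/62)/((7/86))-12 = -344*sqrt(62)/217-12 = -24.48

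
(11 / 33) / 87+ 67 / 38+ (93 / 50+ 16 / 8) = 697606 / 123975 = 5.63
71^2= 5041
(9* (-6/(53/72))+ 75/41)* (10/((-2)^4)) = -777165/17384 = -44.71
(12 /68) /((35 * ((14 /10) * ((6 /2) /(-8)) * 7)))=-8 /5831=-0.00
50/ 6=25/ 3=8.33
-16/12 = -4/3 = -1.33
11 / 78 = 0.14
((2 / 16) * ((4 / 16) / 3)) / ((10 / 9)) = 3 / 320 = 0.01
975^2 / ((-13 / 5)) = -365625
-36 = -36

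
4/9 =0.44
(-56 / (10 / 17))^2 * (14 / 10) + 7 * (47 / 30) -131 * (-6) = 10113917 / 750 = 13485.22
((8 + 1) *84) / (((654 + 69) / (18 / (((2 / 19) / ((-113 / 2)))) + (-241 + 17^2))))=-2422602 / 241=-10052.29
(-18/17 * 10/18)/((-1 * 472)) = 5/4012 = 0.00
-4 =-4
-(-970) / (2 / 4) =1940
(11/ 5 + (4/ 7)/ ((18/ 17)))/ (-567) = -863/ 178605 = -0.00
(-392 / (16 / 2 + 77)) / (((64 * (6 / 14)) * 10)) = -343 / 20400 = -0.02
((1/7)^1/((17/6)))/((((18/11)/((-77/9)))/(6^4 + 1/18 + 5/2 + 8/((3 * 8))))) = -1414490/4131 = -342.41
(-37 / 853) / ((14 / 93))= -3441 / 11942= -0.29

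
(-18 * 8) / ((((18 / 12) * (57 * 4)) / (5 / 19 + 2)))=-344 / 361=-0.95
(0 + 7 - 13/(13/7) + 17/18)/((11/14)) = 119/99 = 1.20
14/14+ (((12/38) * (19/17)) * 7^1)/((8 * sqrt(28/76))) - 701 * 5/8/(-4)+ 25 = 3 * sqrt(133)/68+ 4337/32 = 136.04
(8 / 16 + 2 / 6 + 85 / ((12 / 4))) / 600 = 7 / 144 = 0.05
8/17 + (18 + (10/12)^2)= 11729/612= 19.17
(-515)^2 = 265225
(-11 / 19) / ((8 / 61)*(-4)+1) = -671 / 551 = -1.22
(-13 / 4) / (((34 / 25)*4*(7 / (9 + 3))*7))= -975 / 6664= -0.15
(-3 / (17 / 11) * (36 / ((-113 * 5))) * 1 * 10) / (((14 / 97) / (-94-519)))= -70639668 / 13447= -5253.19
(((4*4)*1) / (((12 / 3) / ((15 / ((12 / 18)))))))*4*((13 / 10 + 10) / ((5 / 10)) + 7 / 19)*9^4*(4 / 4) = 1030759344 / 19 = 54250491.79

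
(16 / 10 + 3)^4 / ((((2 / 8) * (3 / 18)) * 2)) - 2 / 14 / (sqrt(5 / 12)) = 3358092 / 625 - 2 * sqrt(15) / 35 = 5372.73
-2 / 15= -0.13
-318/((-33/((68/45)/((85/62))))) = 26288/2475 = 10.62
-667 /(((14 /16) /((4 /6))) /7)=-10672 /3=-3557.33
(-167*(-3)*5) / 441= 835 / 147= 5.68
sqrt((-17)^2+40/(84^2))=sqrt(509806)/42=17.00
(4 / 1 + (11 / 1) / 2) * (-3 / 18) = -19 / 12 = -1.58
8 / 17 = 0.47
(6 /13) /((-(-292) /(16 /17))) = 24 /16133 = 0.00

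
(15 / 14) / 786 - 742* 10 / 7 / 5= -777611 / 3668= -212.00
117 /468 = 1 /4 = 0.25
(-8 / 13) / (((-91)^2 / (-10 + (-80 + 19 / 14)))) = 0.01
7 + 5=12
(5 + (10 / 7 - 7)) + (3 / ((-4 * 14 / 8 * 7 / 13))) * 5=-223 / 49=-4.55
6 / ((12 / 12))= 6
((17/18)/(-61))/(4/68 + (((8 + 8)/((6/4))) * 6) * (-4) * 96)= 289/458734518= 0.00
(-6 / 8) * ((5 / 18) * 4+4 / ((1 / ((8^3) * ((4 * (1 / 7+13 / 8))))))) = -456227 / 42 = -10862.55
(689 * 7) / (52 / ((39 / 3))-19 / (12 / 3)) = -19292 / 3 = -6430.67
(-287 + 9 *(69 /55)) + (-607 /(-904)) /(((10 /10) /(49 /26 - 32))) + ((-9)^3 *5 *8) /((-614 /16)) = 184121302523 /396865040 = 463.94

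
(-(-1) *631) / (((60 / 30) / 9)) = 5679 / 2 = 2839.50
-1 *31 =-31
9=9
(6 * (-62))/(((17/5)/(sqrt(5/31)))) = -60 * sqrt(155)/17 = -43.94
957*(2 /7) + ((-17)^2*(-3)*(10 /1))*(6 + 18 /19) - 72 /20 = -39875964 /665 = -59963.86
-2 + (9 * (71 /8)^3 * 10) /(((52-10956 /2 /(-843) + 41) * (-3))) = -1522909873 /7157504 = -212.77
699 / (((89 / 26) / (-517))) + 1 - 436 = -9434673 / 89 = -106007.56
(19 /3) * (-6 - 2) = -152 /3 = -50.67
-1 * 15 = -15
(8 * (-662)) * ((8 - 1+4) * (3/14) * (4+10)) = -174768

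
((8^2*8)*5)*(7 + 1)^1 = 20480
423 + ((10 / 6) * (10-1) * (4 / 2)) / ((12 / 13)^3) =132809 / 288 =461.14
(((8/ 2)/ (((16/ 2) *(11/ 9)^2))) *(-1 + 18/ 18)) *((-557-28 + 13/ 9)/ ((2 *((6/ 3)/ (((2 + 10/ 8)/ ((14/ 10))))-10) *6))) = 0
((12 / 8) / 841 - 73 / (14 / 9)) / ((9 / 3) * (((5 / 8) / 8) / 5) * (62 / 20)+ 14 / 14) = -176805120 / 4315171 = -40.97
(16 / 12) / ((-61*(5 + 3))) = -1 / 366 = -0.00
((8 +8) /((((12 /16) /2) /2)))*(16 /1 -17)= -256 /3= -85.33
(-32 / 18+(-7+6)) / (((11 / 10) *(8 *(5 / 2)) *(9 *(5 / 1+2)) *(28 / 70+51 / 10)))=-25 / 68607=-0.00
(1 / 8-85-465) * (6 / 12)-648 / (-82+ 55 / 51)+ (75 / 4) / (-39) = -229549465 / 858416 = -267.41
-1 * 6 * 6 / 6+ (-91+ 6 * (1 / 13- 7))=-138.54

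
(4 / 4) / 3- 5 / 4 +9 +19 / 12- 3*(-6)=83 / 3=27.67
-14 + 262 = 248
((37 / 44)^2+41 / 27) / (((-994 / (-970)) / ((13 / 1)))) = 733517395 / 25979184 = 28.23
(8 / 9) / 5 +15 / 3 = 233 / 45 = 5.18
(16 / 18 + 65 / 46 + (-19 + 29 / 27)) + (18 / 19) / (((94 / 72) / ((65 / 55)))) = -180152707 / 12200166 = -14.77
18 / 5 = 3.60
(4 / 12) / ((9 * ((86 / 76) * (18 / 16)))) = 304 / 10449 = 0.03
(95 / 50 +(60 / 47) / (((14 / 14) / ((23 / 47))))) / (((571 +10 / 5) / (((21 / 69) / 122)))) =390397 / 35517141420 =0.00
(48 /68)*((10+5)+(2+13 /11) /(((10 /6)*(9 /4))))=11.19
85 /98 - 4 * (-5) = 2045 /98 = 20.87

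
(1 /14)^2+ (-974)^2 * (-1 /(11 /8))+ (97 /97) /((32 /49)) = -11900165245 /17248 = -689944.65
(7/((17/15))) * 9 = 945/17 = 55.59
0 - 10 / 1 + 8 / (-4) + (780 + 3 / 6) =1537 / 2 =768.50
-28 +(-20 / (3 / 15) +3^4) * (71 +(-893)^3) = 13530315806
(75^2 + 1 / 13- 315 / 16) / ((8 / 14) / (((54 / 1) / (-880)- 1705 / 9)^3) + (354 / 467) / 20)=8053917607181014418011534715 / 54457389181156606566792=147893.94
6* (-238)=-1428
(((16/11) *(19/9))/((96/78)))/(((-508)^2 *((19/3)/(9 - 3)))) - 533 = -756514603/1419352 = -533.00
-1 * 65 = -65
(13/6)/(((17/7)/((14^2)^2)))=1747928/51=34273.10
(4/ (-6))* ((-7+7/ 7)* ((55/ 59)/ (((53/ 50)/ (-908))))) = -9988000/ 3127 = -3194.12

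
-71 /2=-35.50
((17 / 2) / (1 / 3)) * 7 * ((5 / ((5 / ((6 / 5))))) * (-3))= -3213 / 5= -642.60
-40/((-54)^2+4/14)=-140/10207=-0.01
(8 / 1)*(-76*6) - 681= -4329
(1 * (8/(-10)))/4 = -1/5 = -0.20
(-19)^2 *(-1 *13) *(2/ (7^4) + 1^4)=-11277279/ 2401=-4696.91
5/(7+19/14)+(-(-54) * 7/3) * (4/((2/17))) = 4284.60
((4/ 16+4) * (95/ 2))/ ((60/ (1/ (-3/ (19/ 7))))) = -6137/ 2016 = -3.04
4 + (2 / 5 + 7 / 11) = 277 / 55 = 5.04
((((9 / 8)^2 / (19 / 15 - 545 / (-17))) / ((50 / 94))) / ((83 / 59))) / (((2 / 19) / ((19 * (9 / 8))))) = 37218149487 / 3611310080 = 10.31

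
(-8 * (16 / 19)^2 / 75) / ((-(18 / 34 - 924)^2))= 0.00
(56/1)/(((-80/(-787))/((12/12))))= 5509/10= 550.90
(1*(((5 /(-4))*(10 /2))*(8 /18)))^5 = -165.38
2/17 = 0.12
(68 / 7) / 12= 17 / 21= 0.81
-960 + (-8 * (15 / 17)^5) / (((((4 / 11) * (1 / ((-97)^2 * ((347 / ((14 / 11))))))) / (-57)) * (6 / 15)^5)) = 53436681972339966345 / 318047968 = 168014536638.51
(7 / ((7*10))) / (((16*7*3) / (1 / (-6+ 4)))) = -0.00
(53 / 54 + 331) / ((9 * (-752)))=-17927 / 365472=-0.05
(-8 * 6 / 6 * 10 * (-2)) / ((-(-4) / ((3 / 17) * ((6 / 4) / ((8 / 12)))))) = 270 / 17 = 15.88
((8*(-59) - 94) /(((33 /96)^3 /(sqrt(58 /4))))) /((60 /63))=-55713.65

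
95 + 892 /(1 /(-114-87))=-179197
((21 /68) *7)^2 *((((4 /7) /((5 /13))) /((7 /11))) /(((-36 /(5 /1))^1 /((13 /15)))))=-1.31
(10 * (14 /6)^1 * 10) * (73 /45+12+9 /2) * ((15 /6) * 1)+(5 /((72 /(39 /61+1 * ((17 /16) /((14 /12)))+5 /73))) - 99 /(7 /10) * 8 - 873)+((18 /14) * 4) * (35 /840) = 65922710471 /7694784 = 8567.19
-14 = -14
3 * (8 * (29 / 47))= 696 / 47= 14.81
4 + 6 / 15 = 22 / 5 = 4.40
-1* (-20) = 20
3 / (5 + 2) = 3 / 7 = 0.43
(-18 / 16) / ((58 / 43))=-387 / 464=-0.83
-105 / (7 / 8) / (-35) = 24 / 7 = 3.43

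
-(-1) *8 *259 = 2072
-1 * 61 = -61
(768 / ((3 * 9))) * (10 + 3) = 3328 / 9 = 369.78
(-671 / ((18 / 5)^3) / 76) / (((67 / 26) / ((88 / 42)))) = -11994125 / 77953428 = -0.15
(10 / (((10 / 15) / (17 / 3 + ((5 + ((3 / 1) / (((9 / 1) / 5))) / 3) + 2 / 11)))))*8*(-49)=-67055.76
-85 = -85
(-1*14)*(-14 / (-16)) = -49 / 4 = -12.25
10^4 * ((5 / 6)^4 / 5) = 78125 / 81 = 964.51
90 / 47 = 1.91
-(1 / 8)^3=-0.00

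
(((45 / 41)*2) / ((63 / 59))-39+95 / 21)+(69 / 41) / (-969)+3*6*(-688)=-3453044257 / 278103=-12416.42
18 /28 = 9 /14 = 0.64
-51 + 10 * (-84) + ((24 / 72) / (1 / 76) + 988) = 367 / 3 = 122.33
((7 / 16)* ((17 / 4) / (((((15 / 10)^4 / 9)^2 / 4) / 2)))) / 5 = 3808 / 405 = 9.40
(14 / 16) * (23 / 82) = 161 / 656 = 0.25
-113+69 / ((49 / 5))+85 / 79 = -406003 / 3871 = -104.88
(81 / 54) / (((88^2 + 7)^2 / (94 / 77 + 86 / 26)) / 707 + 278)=1373499 / 17436863434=0.00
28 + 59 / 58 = 1683 / 58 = 29.02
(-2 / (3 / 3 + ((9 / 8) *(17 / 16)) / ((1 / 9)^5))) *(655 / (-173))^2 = -4393216 / 10815891665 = -0.00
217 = 217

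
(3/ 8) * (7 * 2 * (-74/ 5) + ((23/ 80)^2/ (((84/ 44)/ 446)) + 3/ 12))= -12609403/ 179200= -70.36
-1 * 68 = -68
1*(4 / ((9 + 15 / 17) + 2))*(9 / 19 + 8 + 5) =8704 / 1919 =4.54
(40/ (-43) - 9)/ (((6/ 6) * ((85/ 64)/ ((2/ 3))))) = -54656/ 10965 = -4.98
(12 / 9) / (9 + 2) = 4 / 33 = 0.12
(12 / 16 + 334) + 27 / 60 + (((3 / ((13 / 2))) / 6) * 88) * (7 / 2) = 23328 / 65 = 358.89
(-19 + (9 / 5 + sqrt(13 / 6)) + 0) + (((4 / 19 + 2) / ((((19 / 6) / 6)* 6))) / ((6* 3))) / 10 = -31039 / 1805 + sqrt(78) / 6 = -15.72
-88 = -88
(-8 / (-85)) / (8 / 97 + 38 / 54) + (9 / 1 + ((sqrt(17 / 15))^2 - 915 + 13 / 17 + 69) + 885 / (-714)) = -6146756617 / 7350630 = -836.22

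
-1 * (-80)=80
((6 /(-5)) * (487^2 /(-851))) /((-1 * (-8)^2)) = -711507 /136160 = -5.23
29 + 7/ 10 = 297/ 10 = 29.70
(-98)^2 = 9604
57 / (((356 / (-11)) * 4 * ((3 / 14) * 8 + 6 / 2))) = -133 / 1424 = -0.09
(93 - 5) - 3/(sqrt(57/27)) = 88 - 9 * sqrt(19)/19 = 85.94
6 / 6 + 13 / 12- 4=-23 / 12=-1.92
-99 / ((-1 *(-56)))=-99 / 56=-1.77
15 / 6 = 5 / 2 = 2.50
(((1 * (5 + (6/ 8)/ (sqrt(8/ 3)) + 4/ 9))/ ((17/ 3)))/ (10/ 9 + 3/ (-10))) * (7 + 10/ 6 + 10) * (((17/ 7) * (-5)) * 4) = -78400/ 73-2700 * sqrt(6)/ 73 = -1164.57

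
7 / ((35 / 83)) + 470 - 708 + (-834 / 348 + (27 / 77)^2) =-384586619 / 1719410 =-223.67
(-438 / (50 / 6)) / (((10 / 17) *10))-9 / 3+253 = 301331 / 1250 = 241.06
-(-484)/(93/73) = 35332/93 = 379.91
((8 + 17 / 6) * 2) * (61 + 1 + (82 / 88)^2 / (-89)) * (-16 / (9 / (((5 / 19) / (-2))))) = 1157126425 / 3682998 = 314.18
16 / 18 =8 / 9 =0.89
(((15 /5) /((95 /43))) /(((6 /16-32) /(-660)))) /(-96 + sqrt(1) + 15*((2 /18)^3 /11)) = -16551216 /55483705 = -0.30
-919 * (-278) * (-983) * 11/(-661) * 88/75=243102364208/49575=4903728.98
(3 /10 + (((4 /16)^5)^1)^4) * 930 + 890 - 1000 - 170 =-549755813423 /549755813888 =-1.00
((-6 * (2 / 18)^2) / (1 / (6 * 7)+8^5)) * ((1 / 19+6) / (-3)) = 3220 / 706019841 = 0.00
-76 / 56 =-19 / 14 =-1.36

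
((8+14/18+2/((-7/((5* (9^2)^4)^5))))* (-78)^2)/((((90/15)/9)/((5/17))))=-42153230538603778005705480510732936684582383790/119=-354228828055493932821054500000000000000000000.00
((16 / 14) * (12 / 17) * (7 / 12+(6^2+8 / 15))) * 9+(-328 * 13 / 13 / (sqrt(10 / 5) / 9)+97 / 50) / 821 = 77437399 / 287350- 1476 * sqrt(2) / 821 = 266.95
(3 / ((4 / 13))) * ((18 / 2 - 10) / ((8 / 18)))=-351 / 16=-21.94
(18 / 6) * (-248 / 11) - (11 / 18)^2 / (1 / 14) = -72.86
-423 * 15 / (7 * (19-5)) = -6345 / 98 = -64.74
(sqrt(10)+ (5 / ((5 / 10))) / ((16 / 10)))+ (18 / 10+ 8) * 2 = sqrt(10)+ 517 / 20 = 29.01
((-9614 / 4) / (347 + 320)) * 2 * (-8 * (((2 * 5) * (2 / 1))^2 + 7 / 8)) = 670263 / 29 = 23112.52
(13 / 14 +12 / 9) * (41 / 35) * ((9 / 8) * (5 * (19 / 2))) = 222015 / 1568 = 141.59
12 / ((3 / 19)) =76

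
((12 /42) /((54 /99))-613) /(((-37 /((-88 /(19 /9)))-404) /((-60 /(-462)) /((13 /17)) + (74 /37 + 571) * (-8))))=-1416388340832 /203371805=-6964.53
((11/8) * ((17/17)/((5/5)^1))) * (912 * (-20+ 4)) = -20064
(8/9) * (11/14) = 44/63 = 0.70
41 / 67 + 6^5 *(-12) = -6251863 / 67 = -93311.39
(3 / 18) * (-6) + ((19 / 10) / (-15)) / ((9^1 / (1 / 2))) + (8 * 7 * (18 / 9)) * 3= 904481 / 2700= 334.99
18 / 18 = 1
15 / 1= 15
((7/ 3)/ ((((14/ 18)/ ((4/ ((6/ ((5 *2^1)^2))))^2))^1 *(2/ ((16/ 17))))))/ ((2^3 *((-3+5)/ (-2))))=-40000/ 51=-784.31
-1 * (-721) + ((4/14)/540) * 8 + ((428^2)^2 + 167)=31710777913084/945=33556378744.00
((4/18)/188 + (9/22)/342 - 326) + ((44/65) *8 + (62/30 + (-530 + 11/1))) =-19250982151/22985820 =-837.52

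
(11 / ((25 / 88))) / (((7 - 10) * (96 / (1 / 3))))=-121 / 2700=-0.04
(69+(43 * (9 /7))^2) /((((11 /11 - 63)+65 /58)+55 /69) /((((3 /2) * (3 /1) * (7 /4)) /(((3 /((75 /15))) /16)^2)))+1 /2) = 490325040000 /76756057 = 6388.10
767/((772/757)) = 580619/772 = 752.10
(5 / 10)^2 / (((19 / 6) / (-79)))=-237 / 38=-6.24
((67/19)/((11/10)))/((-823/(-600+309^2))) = -63570270/172007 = -369.58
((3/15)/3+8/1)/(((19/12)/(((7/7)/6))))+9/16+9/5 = 2929/912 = 3.21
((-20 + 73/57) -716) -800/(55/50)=-916669/627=-1461.99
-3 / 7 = -0.43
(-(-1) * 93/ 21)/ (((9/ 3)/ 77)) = 341/ 3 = 113.67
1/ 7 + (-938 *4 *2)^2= 394170113/ 7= 56310016.14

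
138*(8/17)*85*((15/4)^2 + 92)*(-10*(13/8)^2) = -494717925/32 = -15459935.16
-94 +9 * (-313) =-2911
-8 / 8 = -1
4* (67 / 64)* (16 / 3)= 67 / 3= 22.33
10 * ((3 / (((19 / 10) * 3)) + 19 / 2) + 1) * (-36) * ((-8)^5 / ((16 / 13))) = 2007982080 / 19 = 105683267.37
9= 9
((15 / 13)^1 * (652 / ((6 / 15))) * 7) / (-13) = -171150 / 169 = -1012.72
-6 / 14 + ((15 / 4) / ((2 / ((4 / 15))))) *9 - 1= 43 / 14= 3.07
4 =4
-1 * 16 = -16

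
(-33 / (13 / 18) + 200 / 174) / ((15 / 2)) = -100756 / 16965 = -5.94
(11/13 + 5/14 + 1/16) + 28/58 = 73831/42224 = 1.75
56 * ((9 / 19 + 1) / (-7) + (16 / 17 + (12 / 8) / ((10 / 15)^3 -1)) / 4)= -9191 / 323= -28.46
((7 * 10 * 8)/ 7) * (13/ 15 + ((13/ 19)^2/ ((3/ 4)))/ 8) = 81848/ 1083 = 75.58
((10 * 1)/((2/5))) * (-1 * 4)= -100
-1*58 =-58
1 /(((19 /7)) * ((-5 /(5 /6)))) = -7 /114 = -0.06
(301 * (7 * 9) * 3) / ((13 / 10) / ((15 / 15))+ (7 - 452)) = -63210 / 493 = -128.22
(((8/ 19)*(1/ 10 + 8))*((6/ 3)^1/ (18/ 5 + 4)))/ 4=0.22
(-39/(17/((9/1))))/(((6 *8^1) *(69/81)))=-0.50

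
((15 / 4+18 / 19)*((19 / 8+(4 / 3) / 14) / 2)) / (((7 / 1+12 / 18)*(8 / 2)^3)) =21165 / 1789952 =0.01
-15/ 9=-5/ 3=-1.67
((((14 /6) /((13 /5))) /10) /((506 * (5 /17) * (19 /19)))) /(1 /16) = 476 /49335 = 0.01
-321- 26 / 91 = -2249 / 7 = -321.29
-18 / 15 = -1.20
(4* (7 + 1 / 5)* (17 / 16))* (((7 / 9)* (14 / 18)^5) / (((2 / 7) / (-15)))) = -14000231 / 39366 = -355.64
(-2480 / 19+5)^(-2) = 361 / 5688225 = 0.00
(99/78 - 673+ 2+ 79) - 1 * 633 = -1223.73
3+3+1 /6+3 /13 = 499 /78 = 6.40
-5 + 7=2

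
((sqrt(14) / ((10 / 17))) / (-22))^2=2023 / 24200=0.08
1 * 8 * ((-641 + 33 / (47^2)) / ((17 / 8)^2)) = -724959232 / 638401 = -1135.59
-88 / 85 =-1.04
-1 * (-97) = 97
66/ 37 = 1.78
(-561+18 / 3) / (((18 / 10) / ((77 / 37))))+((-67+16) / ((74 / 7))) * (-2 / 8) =-568729 / 888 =-640.46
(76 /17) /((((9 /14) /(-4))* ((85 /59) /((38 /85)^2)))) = -3.86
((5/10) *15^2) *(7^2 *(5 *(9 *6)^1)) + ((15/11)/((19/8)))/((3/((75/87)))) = 9021041875/6061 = 1488375.16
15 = 15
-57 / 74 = -0.77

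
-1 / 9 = -0.11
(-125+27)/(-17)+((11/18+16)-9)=4093/306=13.38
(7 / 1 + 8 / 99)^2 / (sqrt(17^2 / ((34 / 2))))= 491401 * sqrt(17) / 166617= 12.16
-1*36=-36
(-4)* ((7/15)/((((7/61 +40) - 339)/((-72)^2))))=368928/11395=32.38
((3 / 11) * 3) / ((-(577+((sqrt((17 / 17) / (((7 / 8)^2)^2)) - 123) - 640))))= 441 / 99550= 0.00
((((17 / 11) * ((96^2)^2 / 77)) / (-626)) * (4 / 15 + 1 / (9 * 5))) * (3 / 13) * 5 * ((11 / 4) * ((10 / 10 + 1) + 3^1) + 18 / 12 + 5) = -18381.45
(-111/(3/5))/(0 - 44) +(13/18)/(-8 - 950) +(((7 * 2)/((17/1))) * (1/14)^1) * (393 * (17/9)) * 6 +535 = 37993885/47421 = 801.20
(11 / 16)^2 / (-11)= -11 / 256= -0.04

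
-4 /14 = -0.29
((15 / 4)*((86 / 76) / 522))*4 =215 / 6612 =0.03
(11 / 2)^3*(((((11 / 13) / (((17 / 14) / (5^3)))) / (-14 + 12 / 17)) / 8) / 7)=-1830125 / 94016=-19.47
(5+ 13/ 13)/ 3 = 2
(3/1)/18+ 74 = 74.17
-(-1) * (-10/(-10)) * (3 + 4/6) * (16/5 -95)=-1683/5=-336.60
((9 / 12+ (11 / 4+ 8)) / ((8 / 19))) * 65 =28405 / 16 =1775.31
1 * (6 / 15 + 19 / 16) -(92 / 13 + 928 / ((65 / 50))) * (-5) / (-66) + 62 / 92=-1252307 / 23920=-52.35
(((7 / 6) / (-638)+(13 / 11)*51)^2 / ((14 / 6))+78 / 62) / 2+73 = 1806225448999 / 2119885152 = 852.04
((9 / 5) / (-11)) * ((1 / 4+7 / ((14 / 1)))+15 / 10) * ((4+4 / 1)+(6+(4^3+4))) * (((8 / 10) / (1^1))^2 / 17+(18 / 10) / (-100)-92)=2596467393 / 935000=2776.97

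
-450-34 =-484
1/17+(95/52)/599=0.06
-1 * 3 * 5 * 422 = -6330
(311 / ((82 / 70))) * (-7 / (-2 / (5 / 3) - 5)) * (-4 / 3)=-1523900 / 3813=-399.66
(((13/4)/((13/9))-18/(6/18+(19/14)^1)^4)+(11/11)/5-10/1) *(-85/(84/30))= 421376823235/1423054136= 296.11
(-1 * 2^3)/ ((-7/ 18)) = 144/ 7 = 20.57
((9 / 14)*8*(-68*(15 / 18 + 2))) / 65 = -6936 / 455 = -15.24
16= 16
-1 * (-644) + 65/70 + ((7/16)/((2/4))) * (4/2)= 18107/28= 646.68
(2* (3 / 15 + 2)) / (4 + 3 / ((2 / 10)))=22 / 95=0.23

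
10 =10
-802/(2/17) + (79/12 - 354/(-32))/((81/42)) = -4411487/648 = -6807.85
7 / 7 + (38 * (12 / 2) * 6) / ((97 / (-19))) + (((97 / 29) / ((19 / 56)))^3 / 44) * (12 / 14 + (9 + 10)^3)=26615171024102613 / 178492189117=149111.12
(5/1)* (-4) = -20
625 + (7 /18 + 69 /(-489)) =1834477 /2934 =625.25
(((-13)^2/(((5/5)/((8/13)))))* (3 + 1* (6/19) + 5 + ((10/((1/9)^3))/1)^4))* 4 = 22323230563458305728/19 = 1174906871760963459.37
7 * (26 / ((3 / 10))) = 1820 / 3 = 606.67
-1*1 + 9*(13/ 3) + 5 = 43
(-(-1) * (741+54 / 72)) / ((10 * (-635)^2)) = 2967 / 16129000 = 0.00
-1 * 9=-9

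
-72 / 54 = -4 / 3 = -1.33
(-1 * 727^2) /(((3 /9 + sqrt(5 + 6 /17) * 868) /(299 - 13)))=7709123994 /617054239 - 1180856404728 * sqrt(1547) /617054239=-75256.98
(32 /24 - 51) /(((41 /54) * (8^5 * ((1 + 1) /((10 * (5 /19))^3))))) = -20953125 /1151873024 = -0.02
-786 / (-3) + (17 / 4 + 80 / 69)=73805 / 276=267.41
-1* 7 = -7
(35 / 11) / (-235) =-7 / 517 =-0.01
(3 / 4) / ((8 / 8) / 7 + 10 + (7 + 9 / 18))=21 / 494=0.04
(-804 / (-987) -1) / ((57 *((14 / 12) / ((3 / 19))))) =-366 / 831383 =-0.00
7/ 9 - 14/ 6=-14/ 9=-1.56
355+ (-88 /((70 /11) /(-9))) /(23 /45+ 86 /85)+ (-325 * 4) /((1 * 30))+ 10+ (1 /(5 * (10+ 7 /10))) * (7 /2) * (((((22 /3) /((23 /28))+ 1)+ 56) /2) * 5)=16624504321 /40138910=414.17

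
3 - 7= -4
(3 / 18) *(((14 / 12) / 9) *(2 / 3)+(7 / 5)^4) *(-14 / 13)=-1391992 / 1974375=-0.71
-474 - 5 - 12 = -491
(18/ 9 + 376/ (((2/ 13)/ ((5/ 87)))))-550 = -35456/ 87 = -407.54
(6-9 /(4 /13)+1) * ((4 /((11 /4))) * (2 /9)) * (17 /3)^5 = -1010938184 /24057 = -42022.62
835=835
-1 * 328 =-328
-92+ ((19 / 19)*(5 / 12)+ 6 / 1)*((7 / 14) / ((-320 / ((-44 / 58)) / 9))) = -3412499 / 37120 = -91.93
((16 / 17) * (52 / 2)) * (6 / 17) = 2496 / 289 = 8.64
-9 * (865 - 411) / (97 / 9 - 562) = 36774 / 4961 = 7.41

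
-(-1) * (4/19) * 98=392/19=20.63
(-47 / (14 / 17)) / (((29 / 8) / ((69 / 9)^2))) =-1690684 / 1827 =-925.39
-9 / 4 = -2.25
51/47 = 1.09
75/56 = 1.34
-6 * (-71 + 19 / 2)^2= -45387 / 2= -22693.50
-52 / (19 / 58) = -3016 / 19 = -158.74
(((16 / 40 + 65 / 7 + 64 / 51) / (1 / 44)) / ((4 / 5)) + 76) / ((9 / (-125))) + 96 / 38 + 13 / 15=-2872132468 / 305235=-9409.58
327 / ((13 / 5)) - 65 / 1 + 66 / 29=23768 / 377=63.05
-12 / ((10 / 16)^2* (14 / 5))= -384 / 35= -10.97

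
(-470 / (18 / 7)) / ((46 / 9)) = -1645 / 46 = -35.76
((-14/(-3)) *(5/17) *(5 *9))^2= 1102500/289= 3814.88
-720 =-720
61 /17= 3.59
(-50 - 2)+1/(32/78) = -793/16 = -49.56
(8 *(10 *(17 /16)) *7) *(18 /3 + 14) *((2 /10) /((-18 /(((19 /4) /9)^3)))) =-4081105 /209952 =-19.44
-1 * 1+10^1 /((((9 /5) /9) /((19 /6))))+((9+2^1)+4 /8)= 1013 /6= 168.83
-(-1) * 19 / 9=19 / 9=2.11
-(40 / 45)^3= -512 / 729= -0.70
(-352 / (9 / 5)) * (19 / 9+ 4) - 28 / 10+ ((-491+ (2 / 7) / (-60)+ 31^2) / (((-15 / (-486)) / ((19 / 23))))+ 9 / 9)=3711032702 / 326025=11382.66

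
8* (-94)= -752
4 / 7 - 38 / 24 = -85 / 84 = -1.01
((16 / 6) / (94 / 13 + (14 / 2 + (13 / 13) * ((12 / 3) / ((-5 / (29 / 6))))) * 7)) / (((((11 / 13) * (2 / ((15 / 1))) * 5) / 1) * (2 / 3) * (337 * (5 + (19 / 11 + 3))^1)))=15210 / 205067533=0.00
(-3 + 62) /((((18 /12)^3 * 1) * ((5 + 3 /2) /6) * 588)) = 472 /17199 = 0.03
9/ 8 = 1.12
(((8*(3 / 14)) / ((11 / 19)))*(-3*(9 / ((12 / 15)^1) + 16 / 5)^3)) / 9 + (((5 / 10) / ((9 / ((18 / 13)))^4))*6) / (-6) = -13098470287971 / 4398394000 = -2978.01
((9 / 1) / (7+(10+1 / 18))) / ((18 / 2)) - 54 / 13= -16344 / 3991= -4.10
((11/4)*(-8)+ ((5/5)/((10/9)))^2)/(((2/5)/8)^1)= -423.80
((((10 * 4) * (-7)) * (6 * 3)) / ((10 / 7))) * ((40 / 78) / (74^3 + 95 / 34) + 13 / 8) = -1026839822799 / 179110243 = -5733.00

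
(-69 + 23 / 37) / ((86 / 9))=-11385 / 1591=-7.16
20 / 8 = 5 / 2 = 2.50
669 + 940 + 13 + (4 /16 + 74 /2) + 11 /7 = 46503 /28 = 1660.82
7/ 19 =0.37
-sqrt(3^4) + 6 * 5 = 21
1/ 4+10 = 41/ 4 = 10.25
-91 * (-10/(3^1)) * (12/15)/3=728/9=80.89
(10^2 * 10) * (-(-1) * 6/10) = 600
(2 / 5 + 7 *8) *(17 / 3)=1598 / 5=319.60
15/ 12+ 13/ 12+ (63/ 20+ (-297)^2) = 5292869/ 60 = 88214.48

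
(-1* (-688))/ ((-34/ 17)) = -344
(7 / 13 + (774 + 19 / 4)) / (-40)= -40523 / 2080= -19.48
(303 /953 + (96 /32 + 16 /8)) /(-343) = -724 /46697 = -0.02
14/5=2.80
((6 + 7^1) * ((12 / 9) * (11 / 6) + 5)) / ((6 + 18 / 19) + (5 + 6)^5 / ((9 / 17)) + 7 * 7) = 16549 / 52029040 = 0.00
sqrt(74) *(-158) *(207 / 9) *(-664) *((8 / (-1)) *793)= -15307919744 *sqrt(74)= -131683704799.67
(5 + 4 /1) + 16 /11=115 /11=10.45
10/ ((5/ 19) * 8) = 19/ 4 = 4.75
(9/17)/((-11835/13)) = -13/22355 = -0.00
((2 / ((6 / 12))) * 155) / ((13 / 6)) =3720 / 13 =286.15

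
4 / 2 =2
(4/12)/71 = 1/213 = 0.00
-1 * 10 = -10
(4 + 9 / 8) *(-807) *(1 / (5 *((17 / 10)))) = -33087 / 68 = -486.57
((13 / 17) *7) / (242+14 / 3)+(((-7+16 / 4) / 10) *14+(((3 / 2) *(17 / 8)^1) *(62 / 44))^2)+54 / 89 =575773195593 / 34681349120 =16.60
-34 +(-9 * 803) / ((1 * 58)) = -9199 / 58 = -158.60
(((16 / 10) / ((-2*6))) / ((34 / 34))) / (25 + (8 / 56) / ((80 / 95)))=-224 / 42285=-0.01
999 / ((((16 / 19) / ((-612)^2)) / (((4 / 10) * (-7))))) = -6220567206 / 5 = -1244113441.20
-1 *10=-10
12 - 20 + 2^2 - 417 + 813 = 392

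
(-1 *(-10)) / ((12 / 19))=95 / 6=15.83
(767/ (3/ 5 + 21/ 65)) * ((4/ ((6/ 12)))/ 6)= 9971/ 9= 1107.89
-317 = -317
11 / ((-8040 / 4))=-11 / 2010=-0.01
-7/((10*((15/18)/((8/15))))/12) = -672/125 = -5.38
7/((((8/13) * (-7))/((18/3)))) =-39/4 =-9.75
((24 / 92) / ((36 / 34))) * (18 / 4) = 51 / 46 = 1.11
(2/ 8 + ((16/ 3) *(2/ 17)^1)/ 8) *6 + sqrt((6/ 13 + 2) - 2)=sqrt(78)/ 13 + 67/ 34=2.65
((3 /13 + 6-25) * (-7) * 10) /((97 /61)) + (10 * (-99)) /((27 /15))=348330 /1261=276.23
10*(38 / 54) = 190 / 27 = 7.04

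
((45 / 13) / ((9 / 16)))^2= 37.87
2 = 2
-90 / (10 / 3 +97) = -270 / 301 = -0.90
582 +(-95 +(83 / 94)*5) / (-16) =883843 / 1504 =587.66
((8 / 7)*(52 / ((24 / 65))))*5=16900 / 21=804.76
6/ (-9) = -2/ 3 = -0.67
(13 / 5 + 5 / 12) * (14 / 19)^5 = 24336536 / 37141485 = 0.66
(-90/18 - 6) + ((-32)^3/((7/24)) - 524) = -790177/7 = -112882.43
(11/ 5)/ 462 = 1/ 210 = 0.00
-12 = -12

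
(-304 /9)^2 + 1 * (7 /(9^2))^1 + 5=92828 /81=1146.02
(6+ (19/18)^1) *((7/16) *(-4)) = -889/72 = -12.35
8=8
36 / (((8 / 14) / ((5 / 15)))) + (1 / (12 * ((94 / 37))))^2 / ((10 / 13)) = 267218437 / 12723840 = 21.00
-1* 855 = -855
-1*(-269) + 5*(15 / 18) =1639 / 6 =273.17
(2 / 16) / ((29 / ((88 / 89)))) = 11 / 2581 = 0.00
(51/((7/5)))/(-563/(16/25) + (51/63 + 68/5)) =-61200/1453667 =-0.04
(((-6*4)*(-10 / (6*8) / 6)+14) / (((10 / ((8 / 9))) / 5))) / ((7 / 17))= 3026 / 189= 16.01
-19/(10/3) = -57/10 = -5.70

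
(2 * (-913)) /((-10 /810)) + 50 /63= 9318128 /63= 147906.79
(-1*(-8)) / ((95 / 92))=736 / 95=7.75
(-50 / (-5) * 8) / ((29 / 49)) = 3920 / 29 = 135.17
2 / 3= 0.67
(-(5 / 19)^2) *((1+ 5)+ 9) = -375 / 361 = -1.04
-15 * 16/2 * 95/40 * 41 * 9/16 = -105165/16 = -6572.81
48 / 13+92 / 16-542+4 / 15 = -415187 / 780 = -532.29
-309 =-309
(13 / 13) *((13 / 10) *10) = 13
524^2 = 274576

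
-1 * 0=0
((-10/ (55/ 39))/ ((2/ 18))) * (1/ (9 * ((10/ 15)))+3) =-2223/ 11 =-202.09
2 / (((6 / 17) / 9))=51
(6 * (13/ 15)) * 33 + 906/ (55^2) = 171.90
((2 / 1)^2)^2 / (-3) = -16 / 3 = -5.33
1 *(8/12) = 2/3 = 0.67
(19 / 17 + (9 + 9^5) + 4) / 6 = 9843.85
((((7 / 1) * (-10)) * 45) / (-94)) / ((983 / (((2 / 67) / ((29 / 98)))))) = 308700 / 89768543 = 0.00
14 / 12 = 7 / 6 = 1.17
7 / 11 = 0.64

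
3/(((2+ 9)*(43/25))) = 0.16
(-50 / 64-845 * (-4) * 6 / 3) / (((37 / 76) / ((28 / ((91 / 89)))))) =365754845 / 962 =380202.54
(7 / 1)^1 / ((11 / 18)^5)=13226976 / 161051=82.13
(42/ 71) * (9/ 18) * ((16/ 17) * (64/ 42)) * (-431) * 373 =-68194.41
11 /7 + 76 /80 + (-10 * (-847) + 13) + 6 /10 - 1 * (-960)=1322457 /140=9446.12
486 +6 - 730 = -238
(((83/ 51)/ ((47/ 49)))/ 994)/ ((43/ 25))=14525/ 14636082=0.00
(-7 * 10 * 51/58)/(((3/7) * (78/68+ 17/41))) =-829430/9019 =-91.96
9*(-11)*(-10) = 990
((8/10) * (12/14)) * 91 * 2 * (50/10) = 624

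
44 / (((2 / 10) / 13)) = 2860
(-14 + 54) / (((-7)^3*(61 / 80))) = -3200 / 20923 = -0.15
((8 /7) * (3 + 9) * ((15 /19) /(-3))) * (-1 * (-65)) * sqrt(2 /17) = -31200 * sqrt(34) /2261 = -80.46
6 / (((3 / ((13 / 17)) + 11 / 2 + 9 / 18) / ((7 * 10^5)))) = 18200000 / 43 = 423255.81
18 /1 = 18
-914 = -914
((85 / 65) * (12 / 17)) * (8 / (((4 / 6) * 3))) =48 / 13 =3.69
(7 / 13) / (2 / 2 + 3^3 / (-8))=-56 / 247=-0.23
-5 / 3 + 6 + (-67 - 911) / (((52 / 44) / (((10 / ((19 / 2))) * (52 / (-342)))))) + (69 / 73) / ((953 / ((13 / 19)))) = 10305515806 / 75343227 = 136.78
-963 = -963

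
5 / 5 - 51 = -50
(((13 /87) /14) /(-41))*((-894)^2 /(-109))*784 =193947936 /129601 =1496.50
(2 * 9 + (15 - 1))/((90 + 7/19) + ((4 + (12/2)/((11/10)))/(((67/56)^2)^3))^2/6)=1805958793128090103233190944/5197785604659959410423214903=0.35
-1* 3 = -3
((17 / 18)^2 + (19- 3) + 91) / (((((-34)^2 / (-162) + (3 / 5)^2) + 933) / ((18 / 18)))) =873925 / 7502416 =0.12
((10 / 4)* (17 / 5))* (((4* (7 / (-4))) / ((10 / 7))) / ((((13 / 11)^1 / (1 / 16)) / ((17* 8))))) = -155771 / 520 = -299.56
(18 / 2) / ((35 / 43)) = 387 / 35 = 11.06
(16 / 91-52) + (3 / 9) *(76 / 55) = -771224 / 15015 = -51.36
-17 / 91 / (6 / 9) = -51 / 182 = -0.28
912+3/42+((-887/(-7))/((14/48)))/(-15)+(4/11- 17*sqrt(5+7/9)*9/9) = 4761913/5390- 34*sqrt(13)/3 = 842.61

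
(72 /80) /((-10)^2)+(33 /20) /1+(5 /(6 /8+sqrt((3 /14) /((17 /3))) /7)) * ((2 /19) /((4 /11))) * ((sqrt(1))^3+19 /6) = 9.41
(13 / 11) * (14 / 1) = 182 / 11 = 16.55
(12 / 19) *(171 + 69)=2880 / 19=151.58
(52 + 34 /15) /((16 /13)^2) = 68783 /1920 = 35.82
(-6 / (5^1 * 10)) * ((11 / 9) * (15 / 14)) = -11 / 70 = -0.16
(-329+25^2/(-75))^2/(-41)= -1024144/369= -2775.46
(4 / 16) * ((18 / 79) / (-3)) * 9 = -27 / 158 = -0.17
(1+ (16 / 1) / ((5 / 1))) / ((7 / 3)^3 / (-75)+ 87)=8505 / 175832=0.05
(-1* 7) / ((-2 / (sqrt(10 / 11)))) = 7* sqrt(110) / 22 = 3.34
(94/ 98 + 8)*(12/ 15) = 1756/ 245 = 7.17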